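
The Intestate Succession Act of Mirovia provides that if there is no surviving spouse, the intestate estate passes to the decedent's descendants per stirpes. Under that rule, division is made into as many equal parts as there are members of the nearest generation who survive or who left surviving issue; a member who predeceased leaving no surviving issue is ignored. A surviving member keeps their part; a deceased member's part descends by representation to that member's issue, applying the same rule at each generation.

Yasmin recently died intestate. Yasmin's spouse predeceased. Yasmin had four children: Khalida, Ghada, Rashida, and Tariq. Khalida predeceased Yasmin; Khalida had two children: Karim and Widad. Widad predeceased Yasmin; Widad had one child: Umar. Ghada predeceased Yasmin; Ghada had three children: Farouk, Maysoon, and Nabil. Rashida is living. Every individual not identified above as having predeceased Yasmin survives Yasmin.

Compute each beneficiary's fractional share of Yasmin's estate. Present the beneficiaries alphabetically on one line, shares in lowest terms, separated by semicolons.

Farouk 1/12; Karim 1/8; Maysoon 1/12; Nabil 1/12; Rashida 1/4; Tariq 1/4; Umar 1/8

There is no surviving spouse, so the entire estate passes to Yasmin's descendants per stirpes.
The estate is divided into 4 equal shares of 1/4 among Khalida, Ghada, Rashida, Tariq.
Khalida predeceased; the 1/4 allotted to Khalida's branch passes to Khalida's issue by representation.
The 1/4 is divided into 2 equal shares of 1/8 among Karim, Widad.
Karim is living and takes 1/8.
Widad predeceased; the 1/8 allotted to Widad's branch passes to Widad's issue by representation.
Umar is the sole taker at this level and receives the full 1/8.
Ghada predeceased; the 1/4 allotted to Ghada's branch passes to Ghada's issue by representation.
The 1/4 is divided into 3 equal shares of 1/12 among Farouk, Maysoon, Nabil.
Farouk is living and takes 1/12.
Maysoon is living and takes 1/12.
Nabil is living and takes 1/12.
Rashida is living and takes 1/4.
Tariq is living and takes 1/4.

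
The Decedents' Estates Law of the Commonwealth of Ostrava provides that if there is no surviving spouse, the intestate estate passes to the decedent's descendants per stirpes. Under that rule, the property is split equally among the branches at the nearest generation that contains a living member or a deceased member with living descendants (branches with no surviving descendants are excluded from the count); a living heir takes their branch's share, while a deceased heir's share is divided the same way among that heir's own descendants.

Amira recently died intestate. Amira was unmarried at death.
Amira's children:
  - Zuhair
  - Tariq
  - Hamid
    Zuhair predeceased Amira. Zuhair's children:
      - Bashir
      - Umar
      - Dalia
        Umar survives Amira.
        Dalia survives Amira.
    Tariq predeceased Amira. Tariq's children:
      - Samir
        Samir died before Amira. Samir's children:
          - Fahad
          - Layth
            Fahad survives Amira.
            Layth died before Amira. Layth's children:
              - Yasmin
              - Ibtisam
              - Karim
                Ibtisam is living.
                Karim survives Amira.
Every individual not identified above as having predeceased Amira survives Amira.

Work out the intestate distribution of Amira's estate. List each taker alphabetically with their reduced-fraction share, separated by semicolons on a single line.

Bashir 1/9; Dalia 1/9; Fahad 1/6; Hamid 1/3; Ibtisam 1/18; Karim 1/18; Umar 1/9; Yasmin 1/18

There is no surviving spouse, so the entire estate passes to Amira's descendants per stirpes.
The estate is divided into 3 equal shares of 1/3 among Zuhair, Tariq, Hamid.
Zuhair predeceased; the 1/3 allotted to Zuhair's branch passes to Zuhair's issue by representation.
The 1/3 is divided into 3 equal shares of 1/9 among Bashir, Umar, Dalia.
Bashir is living and takes 1/9.
Umar is living and takes 1/9.
Dalia is living and takes 1/9.
Tariq predeceased; the 1/3 allotted to Tariq's branch passes to Tariq's issue by representation.
Samir's line is the sole branch at this level, so the full 1/3 passes to Samir's issue by representation.
The 1/3 is divided into 2 equal shares of 1/6 among Fahad, Layth.
Fahad is living and takes 1/6.
Layth predeceased; the 1/6 allotted to Layth's branch passes to Layth's issue by representation.
The 1/6 is divided into 3 equal shares of 1/18 among Yasmin, Ibtisam, Karim.
Yasmin is living and takes 1/18.
Ibtisam is living and takes 1/18.
Karim is living and takes 1/18.
Hamid is living and takes 1/3.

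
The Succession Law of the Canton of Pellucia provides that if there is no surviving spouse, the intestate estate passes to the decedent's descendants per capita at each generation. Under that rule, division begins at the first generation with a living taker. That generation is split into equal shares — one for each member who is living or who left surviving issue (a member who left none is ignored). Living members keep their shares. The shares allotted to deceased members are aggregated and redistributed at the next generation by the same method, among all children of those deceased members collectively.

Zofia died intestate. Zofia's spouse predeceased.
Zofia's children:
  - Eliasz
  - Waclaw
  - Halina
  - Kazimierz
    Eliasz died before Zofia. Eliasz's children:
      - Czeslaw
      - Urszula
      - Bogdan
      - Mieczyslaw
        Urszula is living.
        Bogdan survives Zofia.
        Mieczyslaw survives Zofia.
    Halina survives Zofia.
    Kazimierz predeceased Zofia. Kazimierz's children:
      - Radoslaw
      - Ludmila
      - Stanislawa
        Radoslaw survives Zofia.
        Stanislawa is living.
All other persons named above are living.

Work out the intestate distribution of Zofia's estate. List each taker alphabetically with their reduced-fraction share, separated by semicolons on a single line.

Bogdan 1/14; Czeslaw 1/14; Halina 1/4; Ludmila 1/14; Mieczyslaw 1/14; Radoslaw 1/14; Stanislawa 1/14; Urszula 1/14; Waclaw 1/4

There is no surviving spouse, so the entire estate passes to Zofia's descendants per capita at each generation.
At generation 1 (Eliasz, Waclaw, Halina, Kazimierz) there are 4 shares of (1)/4 = 1/4 each.
Living: Waclaw and Halina — each takes 1/4.
Deceased: Eliasz and Kazimierz. Their combined 1/2 is pooled and carried to generation 2.
At generation 2 (Czeslaw, Urszula, Bogdan, Mieczyslaw, Radoslaw, Ludmila, Stanislawa) there are 7 shares of (1/2)/7 = 1/14 each.
Living: Czeslaw, Urszula, Bogdan, Mieczyslaw, Radoslaw, Ludmila, and Stanislawa — each takes 1/14.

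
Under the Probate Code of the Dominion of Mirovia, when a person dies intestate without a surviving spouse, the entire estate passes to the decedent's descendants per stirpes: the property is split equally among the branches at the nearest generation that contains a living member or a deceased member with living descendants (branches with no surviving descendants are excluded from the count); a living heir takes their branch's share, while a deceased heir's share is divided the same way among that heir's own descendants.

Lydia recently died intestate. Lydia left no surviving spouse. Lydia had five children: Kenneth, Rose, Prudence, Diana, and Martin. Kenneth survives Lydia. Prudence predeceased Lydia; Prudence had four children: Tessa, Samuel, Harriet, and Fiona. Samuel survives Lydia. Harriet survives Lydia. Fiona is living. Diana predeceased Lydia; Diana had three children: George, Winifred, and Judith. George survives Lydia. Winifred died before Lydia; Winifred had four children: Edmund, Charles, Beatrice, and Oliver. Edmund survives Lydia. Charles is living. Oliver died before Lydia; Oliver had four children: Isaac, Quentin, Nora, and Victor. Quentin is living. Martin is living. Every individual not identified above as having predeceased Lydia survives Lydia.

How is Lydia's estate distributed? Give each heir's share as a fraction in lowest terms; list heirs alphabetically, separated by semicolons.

Beatrice 1/60; Charles 1/60; Edmund 1/60; Fiona 1/20; George 1/15; Harriet 1/20; Isaac 1/240; Judith 1/15; Kenneth 1/5; Martin 1/5; Nora 1/240; Quentin 1/240; Rose 1/5; Samuel 1/20; Tessa 1/20; Victor 1/240

There is no surviving spouse, so the entire estate passes to Lydia's descendants per stirpes.
The estate is divided into 5 equal shares of 1/5 among Kenneth, Rose, Prudence, Diana, Martin.
Kenneth is living and takes 1/5.
Rose is living and takes 1/5.
Prudence predeceased; the 1/5 allotted to Prudence's branch passes to Prudence's issue by representation.
The 1/5 is divided into 4 equal shares of 1/20 among Tessa, Samuel, Harriet, Fiona.
Tessa is living and takes 1/20.
Samuel is living and takes 1/20.
Harriet is living and takes 1/20.
Fiona is living and takes 1/20.
Diana predeceased; the 1/5 allotted to Diana's branch passes to Diana's issue by representation.
The 1/5 is divided into 3 equal shares of 1/15 among George, Winifred, Judith.
George is living and takes 1/15.
Winifred predeceased; the 1/15 allotted to Winifred's branch passes to Winifred's issue by representation.
The 1/15 is divided into 4 equal shares of 1/60 among Edmund, Charles, Beatrice, Oliver.
Edmund is living and takes 1/60.
Charles is living and takes 1/60.
Beatrice is living and takes 1/60.
Oliver predeceased; the 1/60 allotted to Oliver's branch passes to Oliver's issue by representation.
The 1/60 is divided into 4 equal shares of 1/240 among Isaac, Quentin, Nora, Victor.
Isaac is living and takes 1/240.
Quentin is living and takes 1/240.
Nora is living and takes 1/240.
Victor is living and takes 1/240.
Judith is living and takes 1/15.
Martin is living and takes 1/5.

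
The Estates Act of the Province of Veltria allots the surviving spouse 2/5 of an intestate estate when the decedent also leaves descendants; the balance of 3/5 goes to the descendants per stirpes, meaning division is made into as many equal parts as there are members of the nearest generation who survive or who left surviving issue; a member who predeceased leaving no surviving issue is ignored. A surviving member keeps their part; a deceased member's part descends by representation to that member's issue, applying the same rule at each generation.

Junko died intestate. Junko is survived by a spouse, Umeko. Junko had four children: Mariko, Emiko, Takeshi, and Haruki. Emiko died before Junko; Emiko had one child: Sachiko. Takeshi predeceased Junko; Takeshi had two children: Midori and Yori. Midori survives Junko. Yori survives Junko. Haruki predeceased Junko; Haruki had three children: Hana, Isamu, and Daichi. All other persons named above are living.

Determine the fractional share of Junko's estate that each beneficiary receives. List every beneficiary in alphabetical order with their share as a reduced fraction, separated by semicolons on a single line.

Daichi 1/20; Hana 1/20; Isamu 1/20; Mariko 3/20; Midori 3/40; Sachiko 3/20; Umeko 2/5; Yori 3/40

Umeko, as surviving spouse, takes 2/5.
The remaining 3/5 passes to Junko's descendants per stirpes.
The 3/5 is divided into 4 equal shares of 3/20 among Mariko, Emiko, Takeshi, Haruki.
Mariko is living and takes 3/20.
Emiko predeceased; the 3/20 allotted to Emiko's branch passes to Emiko's issue by representation.
Sachiko is the sole taker at this level and receives the full 3/20.
Takeshi predeceased; the 3/20 allotted to Takeshi's branch passes to Takeshi's issue by representation.
The 3/20 is divided into 2 equal shares of 3/40 among Midori, Yori.
Midori is living and takes 3/40.
Yori is living and takes 3/40.
Haruki predeceased; the 3/20 allotted to Haruki's branch passes to Haruki's issue by representation.
The 3/20 is divided into 3 equal shares of 1/20 among Hana, Isamu, Daichi.
Hana is living and takes 1/20.
Isamu is living and takes 1/20.
Daichi is living and takes 1/20.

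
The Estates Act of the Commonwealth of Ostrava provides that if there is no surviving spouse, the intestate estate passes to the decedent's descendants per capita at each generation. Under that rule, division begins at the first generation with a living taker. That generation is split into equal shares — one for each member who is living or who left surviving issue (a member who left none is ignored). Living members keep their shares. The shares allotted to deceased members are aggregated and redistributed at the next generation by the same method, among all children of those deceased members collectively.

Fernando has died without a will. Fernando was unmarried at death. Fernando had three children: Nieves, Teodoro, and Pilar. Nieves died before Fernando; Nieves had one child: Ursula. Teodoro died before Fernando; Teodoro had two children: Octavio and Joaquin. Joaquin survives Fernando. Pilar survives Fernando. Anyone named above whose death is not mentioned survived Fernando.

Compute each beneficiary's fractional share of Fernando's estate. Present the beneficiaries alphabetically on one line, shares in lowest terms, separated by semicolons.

Joaquin 2/9; Octavio 2/9; Pilar 1/3; Ursula 2/9

There is no surviving spouse, so the entire estate passes to Fernando's descendants per capita at each generation.
At generation 1 (Nieves, Teodoro, Pilar) there are 3 shares of (1)/3 = 1/3 each.
Living: Pilar — each takes 1/3.
Deceased: Nieves and Teodoro. Their combined 2/3 is pooled and carried to generation 2.
At generation 2 (Ursula, Octavio, Joaquin) there are 3 shares of (2/3)/3 = 2/9 each.
Living: Ursula, Octavio, and Joaquin — each takes 2/9.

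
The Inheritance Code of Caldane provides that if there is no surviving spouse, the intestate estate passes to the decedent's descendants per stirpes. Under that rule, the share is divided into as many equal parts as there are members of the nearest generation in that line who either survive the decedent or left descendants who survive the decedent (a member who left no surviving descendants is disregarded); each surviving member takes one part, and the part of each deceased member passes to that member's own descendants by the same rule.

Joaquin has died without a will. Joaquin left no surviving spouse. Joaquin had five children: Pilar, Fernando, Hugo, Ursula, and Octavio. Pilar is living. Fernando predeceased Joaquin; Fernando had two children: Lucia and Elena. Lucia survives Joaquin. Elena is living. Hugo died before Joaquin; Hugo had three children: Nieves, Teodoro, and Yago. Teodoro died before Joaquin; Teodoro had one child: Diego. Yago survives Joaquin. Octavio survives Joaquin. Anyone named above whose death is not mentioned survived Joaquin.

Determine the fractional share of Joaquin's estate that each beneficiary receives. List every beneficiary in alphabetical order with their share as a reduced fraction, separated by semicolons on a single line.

There is no surviving spouse, so the entire estate passes to Joaquin's descendants per stirpes.
The estate is divided into 5 equal shares of 1/5 among Pilar, Fernando, Hugo, Ursula, Octavio.
Pilar is living and takes 1/5.
Fernando predeceased; the 1/5 allotted to Fernando's branch passes to Fernando's issue by representation.
The 1/5 is divided into 2 equal shares of 1/10 among Lucia, Elena.
Lucia is living and takes 1/10.
Elena is living and takes 1/10.
Hugo predeceased; the 1/5 allotted to Hugo's branch passes to Hugo's issue by representation.
The 1/5 is divided into 3 equal shares of 1/15 among Nieves, Teodoro, Yago.
Nieves is living and takes 1/15.
Teodoro predeceased; the 1/15 allotted to Teodoro's branch passes to Teodoro's issue by representation.
Diego is the sole taker at this level and receives the full 1/15.
Yago is living and takes 1/15.
Ursula is living and takes 1/5.
Octavio is living and takes 1/5.

Diego 1/15; Elena 1/10; Lucia 1/10; Nieves 1/15; Octavio 1/5; Pilar 1/5; Ursula 1/5; Yago 1/15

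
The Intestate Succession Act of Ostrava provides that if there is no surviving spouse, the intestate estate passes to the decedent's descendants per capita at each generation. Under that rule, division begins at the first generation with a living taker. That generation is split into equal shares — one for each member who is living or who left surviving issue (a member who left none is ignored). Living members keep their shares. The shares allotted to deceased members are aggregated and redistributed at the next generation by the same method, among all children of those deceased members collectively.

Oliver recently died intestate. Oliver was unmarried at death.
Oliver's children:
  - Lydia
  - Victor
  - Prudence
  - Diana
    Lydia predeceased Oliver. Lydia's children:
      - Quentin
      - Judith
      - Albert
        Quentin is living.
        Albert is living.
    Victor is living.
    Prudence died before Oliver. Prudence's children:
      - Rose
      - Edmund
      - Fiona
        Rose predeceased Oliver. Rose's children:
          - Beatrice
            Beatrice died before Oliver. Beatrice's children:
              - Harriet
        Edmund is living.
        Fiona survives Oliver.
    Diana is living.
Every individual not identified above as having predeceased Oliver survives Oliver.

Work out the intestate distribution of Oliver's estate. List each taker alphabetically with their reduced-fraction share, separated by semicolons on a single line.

Albert 1/12; Diana 1/4; Edmund 1/12; Fiona 1/12; Harriet 1/12; Judith 1/12; Quentin 1/12; Victor 1/4

There is no surviving spouse, so the entire estate passes to Oliver's descendants per capita at each generation.
At generation 1 (Lydia, Victor, Prudence, Diana) there are 4 shares of (1)/4 = 1/4 each.
Living: Victor and Diana — each takes 1/4.
Deceased: Lydia and Prudence. Their combined 1/2 is pooled and carried to generation 2.
At generation 2 (Quentin, Judith, Albert, Rose, Edmund, Fiona) there are 6 shares of (1/2)/6 = 1/12 each.
Living: Quentin, Judith, Albert, Edmund, and Fiona — each takes 1/12.
Deceased: Rose. That 1/12 share is carried to generation 3.
At generation 3 (Beatrice) there are 1 shares of (1/12)/1 = 1/12 each.
Deceased: Beatrice. That 1/12 share is carried to generation 4.
At generation 4 (Harriet) there are 1 shares of (1/12)/1 = 1/12 each.
Living: Harriet — each takes 1/12.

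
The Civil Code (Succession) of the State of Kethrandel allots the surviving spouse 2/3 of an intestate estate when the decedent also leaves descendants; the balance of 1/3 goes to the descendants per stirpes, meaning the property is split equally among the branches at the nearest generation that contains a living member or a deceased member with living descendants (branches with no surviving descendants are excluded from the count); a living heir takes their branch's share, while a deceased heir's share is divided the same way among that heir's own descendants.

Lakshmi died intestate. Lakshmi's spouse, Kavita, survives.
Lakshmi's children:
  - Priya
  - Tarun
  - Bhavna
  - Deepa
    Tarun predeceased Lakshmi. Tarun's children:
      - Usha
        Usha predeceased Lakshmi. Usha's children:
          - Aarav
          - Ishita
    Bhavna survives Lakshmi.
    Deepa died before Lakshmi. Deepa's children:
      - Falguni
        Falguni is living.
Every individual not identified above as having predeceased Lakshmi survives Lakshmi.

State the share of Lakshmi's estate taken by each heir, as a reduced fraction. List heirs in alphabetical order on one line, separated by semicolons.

Aarav 1/24; Bhavna 1/12; Falguni 1/12; Ishita 1/24; Kavita 2/3; Priya 1/12

Kavita, as surviving spouse, takes 2/3.
The remaining 1/3 passes to Lakshmi's descendants per stirpes.
The 1/3 is divided into 4 equal shares of 1/12 among Priya, Tarun, Bhavna, Deepa.
Priya is living and takes 1/12.
Tarun predeceased; the 1/12 allotted to Tarun's branch passes to Tarun's issue by representation.
Usha's line is the sole branch at this level, so the full 1/12 passes to Usha's issue by representation.
The 1/12 is divided into 2 equal shares of 1/24 among Aarav, Ishita.
Aarav is living and takes 1/24.
Ishita is living and takes 1/24.
Bhavna is living and takes 1/12.
Deepa predeceased; the 1/12 allotted to Deepa's branch passes to Deepa's issue by representation.
Falguni is the sole taker at this level and receives the full 1/12.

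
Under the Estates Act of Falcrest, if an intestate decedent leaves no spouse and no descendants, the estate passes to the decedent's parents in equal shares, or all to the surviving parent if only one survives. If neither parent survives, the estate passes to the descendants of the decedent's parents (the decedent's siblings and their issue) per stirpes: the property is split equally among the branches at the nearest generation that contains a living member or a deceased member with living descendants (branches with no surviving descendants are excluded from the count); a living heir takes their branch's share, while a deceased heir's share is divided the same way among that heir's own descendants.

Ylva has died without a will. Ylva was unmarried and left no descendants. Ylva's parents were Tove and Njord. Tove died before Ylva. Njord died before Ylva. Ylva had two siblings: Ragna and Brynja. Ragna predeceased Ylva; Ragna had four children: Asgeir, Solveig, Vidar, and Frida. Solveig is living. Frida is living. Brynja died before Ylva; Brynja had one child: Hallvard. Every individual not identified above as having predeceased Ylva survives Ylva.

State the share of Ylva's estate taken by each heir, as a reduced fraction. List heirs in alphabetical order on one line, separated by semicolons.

Asgeir 1/8; Frida 1/8; Hallvard 1/2; Solveig 1/8; Vidar 1/8

Neither parent survives and there are no descendants, so the estate passes to Ylva's siblings and their issue per stirpes.
The estate is divided into 2 equal shares of 1/2 among Ragna, Brynja.
Ragna predeceased; the 1/2 allotted to Ragna's branch passes to Ragna's issue by representation.
The 1/2 is divided into 4 equal shares of 1/8 among Asgeir, Solveig, Vidar, Frida.
Asgeir is living and takes 1/8.
Solveig is living and takes 1/8.
Vidar is living and takes 1/8.
Frida is living and takes 1/8.
Brynja predeceased; the 1/2 allotted to Brynja's branch passes to Brynja's issue by representation.
Hallvard is the sole taker at this level and receives the full 1/2.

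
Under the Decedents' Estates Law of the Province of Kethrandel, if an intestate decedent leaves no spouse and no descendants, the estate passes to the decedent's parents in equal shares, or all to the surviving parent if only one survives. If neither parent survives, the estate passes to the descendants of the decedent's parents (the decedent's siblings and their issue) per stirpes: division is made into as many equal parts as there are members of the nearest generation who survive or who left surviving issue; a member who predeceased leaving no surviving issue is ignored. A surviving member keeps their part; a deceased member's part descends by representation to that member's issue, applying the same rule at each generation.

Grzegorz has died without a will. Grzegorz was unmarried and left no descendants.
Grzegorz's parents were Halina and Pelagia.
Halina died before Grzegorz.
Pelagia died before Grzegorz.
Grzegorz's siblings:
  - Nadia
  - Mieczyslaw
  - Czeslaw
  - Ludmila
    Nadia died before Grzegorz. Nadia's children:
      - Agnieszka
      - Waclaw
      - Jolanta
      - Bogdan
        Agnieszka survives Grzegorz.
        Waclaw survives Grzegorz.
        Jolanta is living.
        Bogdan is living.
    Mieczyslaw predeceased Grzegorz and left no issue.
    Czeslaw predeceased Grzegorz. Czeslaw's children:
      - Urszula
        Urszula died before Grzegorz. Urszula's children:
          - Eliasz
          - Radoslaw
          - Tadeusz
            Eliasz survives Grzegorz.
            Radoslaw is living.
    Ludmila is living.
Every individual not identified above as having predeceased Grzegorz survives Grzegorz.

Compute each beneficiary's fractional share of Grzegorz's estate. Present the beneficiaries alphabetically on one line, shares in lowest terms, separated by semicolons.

Neither parent survives and there are no descendants, so the estate passes to Grzegorz's siblings and their issue per stirpes.
Mieczyslaw left no surviving issue, so that branch lapses and is disregarded.
The estate is divided into 3 equal shares of 1/3 among Nadia, Czeslaw, Ludmila.
Nadia predeceased; the 1/3 allotted to Nadia's branch passes to Nadia's issue by representation.
The 1/3 is divided into 4 equal shares of 1/12 among Agnieszka, Waclaw, Jolanta, Bogdan.
Agnieszka is living and takes 1/12.
Waclaw is living and takes 1/12.
Jolanta is living and takes 1/12.
Bogdan is living and takes 1/12.
Czeslaw predeceased; the 1/3 allotted to Czeslaw's branch passes to Czeslaw's issue by representation.
Urszula's line is the sole branch at this level, so the full 1/3 passes to Urszula's issue by representation.
The 1/3 is divided into 3 equal shares of 1/9 among Eliasz, Radoslaw, Tadeusz.
Eliasz is living and takes 1/9.
Radoslaw is living and takes 1/9.
Tadeusz is living and takes 1/9.
Ludmila is living and takes 1/3.

Agnieszka 1/12; Bogdan 1/12; Eliasz 1/9; Jolanta 1/12; Ludmila 1/3; Radoslaw 1/9; Tadeusz 1/9; Waclaw 1/12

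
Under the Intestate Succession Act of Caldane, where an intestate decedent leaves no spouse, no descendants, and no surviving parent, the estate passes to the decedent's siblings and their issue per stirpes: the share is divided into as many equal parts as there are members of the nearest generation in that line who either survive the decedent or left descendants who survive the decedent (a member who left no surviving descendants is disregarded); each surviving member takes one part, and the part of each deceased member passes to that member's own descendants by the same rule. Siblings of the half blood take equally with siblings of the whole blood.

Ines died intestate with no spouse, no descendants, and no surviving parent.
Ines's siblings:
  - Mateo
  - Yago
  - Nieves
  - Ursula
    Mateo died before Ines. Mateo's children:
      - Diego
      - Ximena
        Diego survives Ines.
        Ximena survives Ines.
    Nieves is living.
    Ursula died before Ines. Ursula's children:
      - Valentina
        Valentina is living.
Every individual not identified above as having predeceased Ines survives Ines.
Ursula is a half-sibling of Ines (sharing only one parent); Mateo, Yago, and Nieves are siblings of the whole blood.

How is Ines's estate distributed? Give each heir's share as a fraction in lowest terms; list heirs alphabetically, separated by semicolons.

Diego 1/8; Nieves 1/4; Valentina 1/4; Ximena 1/8; Yago 1/4

No spouse, descendants, or parent survives, so the estate passes to Ines's siblings per stirpes.
Half-blood and whole-blood siblings take equally under the stated rule.
The estate is divided into 4 equal shares of 1/4 among Mateo, Yago, Nieves, Ursula.
Mateo predeceased; the 1/4 allotted to Mateo's branch passes to Mateo's issue by representation.
The 1/4 is divided into 2 equal shares of 1/8 among Diego, Ximena.
Diego is living and takes 1/8.
Ximena is living and takes 1/8.
Yago is living and takes 1/4.
Nieves is living and takes 1/4.
Ursula predeceased; the 1/4 allotted to Ursula's branch passes to Ursula's issue by representation.
Valentina is the sole taker at this level and receives the full 1/4.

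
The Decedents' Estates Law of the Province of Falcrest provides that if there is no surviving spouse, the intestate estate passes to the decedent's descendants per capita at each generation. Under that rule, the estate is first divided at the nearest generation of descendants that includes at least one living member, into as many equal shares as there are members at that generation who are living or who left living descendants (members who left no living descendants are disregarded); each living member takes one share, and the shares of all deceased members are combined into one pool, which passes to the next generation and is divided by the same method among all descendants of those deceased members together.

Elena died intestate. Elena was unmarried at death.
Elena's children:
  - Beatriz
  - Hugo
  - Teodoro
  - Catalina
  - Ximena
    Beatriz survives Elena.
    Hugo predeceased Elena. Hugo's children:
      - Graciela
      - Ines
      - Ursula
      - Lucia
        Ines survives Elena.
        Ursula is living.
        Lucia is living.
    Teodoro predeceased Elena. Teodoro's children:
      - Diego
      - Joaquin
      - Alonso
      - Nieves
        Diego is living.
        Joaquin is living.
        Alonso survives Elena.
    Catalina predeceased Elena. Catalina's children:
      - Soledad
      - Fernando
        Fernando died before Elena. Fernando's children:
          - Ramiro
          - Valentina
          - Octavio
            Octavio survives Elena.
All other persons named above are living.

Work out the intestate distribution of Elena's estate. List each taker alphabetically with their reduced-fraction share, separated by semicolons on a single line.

Alonso 3/50; Beatriz 1/5; Diego 3/50; Graciela 3/50; Ines 3/50; Joaquin 3/50; Lucia 3/50; Nieves 3/50; Octavio 1/50; Ramiro 1/50; Soledad 3/50; Ursula 3/50; Valentina 1/50; Ximena 1/5

There is no surviving spouse, so the entire estate passes to Elena's descendants per capita at each generation.
At generation 1 (Beatriz, Hugo, Teodoro, Catalina, Ximena) there are 5 shares of (1)/5 = 1/5 each.
Living: Beatriz and Ximena — each takes 1/5.
Deceased: Hugo, Teodoro, and Catalina. Their combined 3/5 is pooled and carried to generation 2.
At generation 2 (Graciela, Ines, Ursula, Lucia, Diego, Joaquin, Alonso, Nieves, Soledad, Fernando) there are 10 shares of (3/5)/10 = 3/50 each.
Living: Graciela, Ines, Ursula, Lucia, Diego, Joaquin, Alonso, Nieves, and Soledad — each takes 3/50.
Deceased: Fernando. That 3/50 share is carried to generation 3.
At generation 3 (Ramiro, Valentina, Octavio) there are 3 shares of (3/50)/3 = 1/50 each.
Living: Ramiro, Valentina, and Octavio — each takes 1/50.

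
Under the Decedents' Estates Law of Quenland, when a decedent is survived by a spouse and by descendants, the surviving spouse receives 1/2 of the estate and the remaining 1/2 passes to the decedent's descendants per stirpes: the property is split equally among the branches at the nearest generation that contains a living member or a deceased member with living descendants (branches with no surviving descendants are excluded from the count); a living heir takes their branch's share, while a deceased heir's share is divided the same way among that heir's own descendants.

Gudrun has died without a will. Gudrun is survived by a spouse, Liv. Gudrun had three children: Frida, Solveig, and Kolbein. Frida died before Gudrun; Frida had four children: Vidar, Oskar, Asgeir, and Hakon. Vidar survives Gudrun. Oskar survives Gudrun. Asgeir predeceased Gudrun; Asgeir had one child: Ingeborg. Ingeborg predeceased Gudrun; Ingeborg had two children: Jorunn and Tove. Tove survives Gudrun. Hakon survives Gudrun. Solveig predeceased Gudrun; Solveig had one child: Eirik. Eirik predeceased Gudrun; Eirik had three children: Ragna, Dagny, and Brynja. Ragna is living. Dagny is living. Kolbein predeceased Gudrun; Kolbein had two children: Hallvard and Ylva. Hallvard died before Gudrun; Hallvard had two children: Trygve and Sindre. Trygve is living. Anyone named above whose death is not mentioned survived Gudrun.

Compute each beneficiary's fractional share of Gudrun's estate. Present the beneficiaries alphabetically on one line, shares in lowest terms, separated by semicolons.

Brynja 1/18; Dagny 1/18; Hakon 1/24; Jorunn 1/48; Liv 1/2; Oskar 1/24; Ragna 1/18; Sindre 1/24; Tove 1/48; Trygve 1/24; Vidar 1/24; Ylva 1/12

Liv, as surviving spouse, takes 1/2.
The remaining 1/2 passes to Gudrun's descendants per stirpes.
The 1/2 is divided into 3 equal shares of 1/6 among Frida, Solveig, Kolbein.
Frida predeceased; the 1/6 allotted to Frida's branch passes to Frida's issue by representation.
The 1/6 is divided into 4 equal shares of 1/24 among Vidar, Oskar, Asgeir, Hakon.
Vidar is living and takes 1/24.
Oskar is living and takes 1/24.
Asgeir predeceased; the 1/24 allotted to Asgeir's branch passes to Asgeir's issue by representation.
Ingeborg's line is the sole branch at this level, so the full 1/24 passes to Ingeborg's issue by representation.
The 1/24 is divided into 2 equal shares of 1/48 among Jorunn, Tove.
Jorunn is living and takes 1/48.
Tove is living and takes 1/48.
Hakon is living and takes 1/24.
Solveig predeceased; the 1/6 allotted to Solveig's branch passes to Solveig's issue by representation.
Eirik's line is the sole branch at this level, so the full 1/6 passes to Eirik's issue by representation.
The 1/6 is divided into 3 equal shares of 1/18 among Ragna, Dagny, Brynja.
Ragna is living and takes 1/18.
Dagny is living and takes 1/18.
Brynja is living and takes 1/18.
Kolbein predeceased; the 1/6 allotted to Kolbein's branch passes to Kolbein's issue by representation.
The 1/6 is divided into 2 equal shares of 1/12 among Hallvard, Ylva.
Hallvard predeceased; the 1/12 allotted to Hallvard's branch passes to Hallvard's issue by representation.
The 1/12 is divided into 2 equal shares of 1/24 among Trygve, Sindre.
Trygve is living and takes 1/24.
Sindre is living and takes 1/24.
Ylva is living and takes 1/12.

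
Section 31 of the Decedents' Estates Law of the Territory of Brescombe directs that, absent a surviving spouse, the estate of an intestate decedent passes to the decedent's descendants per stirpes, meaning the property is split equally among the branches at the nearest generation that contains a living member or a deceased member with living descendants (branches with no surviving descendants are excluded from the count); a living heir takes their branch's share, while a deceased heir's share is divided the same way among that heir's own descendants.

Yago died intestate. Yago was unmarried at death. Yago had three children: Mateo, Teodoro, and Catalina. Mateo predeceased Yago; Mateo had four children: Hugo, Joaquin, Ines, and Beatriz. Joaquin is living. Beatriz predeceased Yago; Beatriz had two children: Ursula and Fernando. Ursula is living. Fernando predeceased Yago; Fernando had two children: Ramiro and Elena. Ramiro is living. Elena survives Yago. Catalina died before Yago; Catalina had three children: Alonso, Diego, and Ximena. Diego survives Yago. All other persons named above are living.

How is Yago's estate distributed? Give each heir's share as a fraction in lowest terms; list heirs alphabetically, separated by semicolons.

Alonso 1/9; Diego 1/9; Elena 1/48; Hugo 1/12; Ines 1/12; Joaquin 1/12; Ramiro 1/48; Teodoro 1/3; Ursula 1/24; Ximena 1/9

There is no surviving spouse, so the entire estate passes to Yago's descendants per stirpes.
The estate is divided into 3 equal shares of 1/3 among Mateo, Teodoro, Catalina.
Mateo predeceased; the 1/3 allotted to Mateo's branch passes to Mateo's issue by representation.
The 1/3 is divided into 4 equal shares of 1/12 among Hugo, Joaquin, Ines, Beatriz.
Hugo is living and takes 1/12.
Joaquin is living and takes 1/12.
Ines is living and takes 1/12.
Beatriz predeceased; the 1/12 allotted to Beatriz's branch passes to Beatriz's issue by representation.
The 1/12 is divided into 2 equal shares of 1/24 among Ursula, Fernando.
Ursula is living and takes 1/24.
Fernando predeceased; the 1/24 allotted to Fernando's branch passes to Fernando's issue by representation.
The 1/24 is divided into 2 equal shares of 1/48 among Ramiro, Elena.
Ramiro is living and takes 1/48.
Elena is living and takes 1/48.
Teodoro is living and takes 1/3.
Catalina predeceased; the 1/3 allotted to Catalina's branch passes to Catalina's issue by representation.
The 1/3 is divided into 3 equal shares of 1/9 among Alonso, Diego, Ximena.
Alonso is living and takes 1/9.
Diego is living and takes 1/9.
Ximena is living and takes 1/9.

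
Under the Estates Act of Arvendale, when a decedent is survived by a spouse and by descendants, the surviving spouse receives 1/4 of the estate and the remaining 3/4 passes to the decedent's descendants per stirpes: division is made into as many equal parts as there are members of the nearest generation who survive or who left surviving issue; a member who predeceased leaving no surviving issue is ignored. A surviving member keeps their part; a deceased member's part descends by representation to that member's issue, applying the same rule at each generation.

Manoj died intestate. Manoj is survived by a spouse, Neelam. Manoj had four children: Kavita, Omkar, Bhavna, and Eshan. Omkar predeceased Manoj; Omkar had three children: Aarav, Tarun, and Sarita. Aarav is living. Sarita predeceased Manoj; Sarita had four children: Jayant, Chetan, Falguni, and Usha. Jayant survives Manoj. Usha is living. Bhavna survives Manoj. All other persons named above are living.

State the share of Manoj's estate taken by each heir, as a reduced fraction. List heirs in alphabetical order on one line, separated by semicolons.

Neelam, as surviving spouse, takes 1/4.
The remaining 3/4 passes to Manoj's descendants per stirpes.
The 3/4 is divided into 4 equal shares of 3/16 among Kavita, Omkar, Bhavna, Eshan.
Kavita is living and takes 3/16.
Omkar predeceased; the 3/16 allotted to Omkar's branch passes to Omkar's issue by representation.
The 3/16 is divided into 3 equal shares of 1/16 among Aarav, Tarun, Sarita.
Aarav is living and takes 1/16.
Tarun is living and takes 1/16.
Sarita predeceased; the 1/16 allotted to Sarita's branch passes to Sarita's issue by representation.
The 1/16 is divided into 4 equal shares of 1/64 among Jayant, Chetan, Falguni, Usha.
Jayant is living and takes 1/64.
Chetan is living and takes 1/64.
Falguni is living and takes 1/64.
Usha is living and takes 1/64.
Bhavna is living and takes 3/16.
Eshan is living and takes 3/16.

Aarav 1/16; Bhavna 3/16; Chetan 1/64; Eshan 3/16; Falguni 1/64; Jayant 1/64; Kavita 3/16; Neelam 1/4; Tarun 1/16; Usha 1/64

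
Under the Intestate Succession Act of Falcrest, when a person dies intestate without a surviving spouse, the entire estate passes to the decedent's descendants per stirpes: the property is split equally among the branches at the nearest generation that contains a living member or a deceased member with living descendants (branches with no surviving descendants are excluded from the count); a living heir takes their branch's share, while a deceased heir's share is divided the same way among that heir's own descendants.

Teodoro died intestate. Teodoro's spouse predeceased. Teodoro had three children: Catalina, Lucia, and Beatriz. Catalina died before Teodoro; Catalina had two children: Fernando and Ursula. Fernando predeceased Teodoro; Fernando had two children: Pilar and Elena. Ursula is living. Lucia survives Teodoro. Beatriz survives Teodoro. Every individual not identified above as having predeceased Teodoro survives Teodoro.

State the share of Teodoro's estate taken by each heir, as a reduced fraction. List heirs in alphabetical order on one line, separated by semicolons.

There is no surviving spouse, so the entire estate passes to Teodoro's descendants per stirpes.
The estate is divided into 3 equal shares of 1/3 among Catalina, Lucia, Beatriz.
Catalina predeceased; the 1/3 allotted to Catalina's branch passes to Catalina's issue by representation.
The 1/3 is divided into 2 equal shares of 1/6 among Fernando, Ursula.
Fernando predeceased; the 1/6 allotted to Fernando's branch passes to Fernando's issue by representation.
The 1/6 is divided into 2 equal shares of 1/12 among Pilar, Elena.
Pilar is living and takes 1/12.
Elena is living and takes 1/12.
Ursula is living and takes 1/6.
Lucia is living and takes 1/3.
Beatriz is living and takes 1/3.

Beatriz 1/3; Elena 1/12; Lucia 1/3; Pilar 1/12; Ursula 1/6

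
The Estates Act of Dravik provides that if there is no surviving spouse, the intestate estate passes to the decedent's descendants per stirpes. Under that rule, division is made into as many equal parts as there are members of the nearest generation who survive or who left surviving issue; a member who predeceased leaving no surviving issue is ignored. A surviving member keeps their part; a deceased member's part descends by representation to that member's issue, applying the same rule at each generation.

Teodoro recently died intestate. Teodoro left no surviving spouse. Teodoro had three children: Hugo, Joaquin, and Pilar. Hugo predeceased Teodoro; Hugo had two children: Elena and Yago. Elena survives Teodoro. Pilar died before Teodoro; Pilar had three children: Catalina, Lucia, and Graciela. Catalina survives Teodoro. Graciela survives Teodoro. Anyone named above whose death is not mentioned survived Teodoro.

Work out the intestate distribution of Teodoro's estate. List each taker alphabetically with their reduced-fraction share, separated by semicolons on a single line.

Catalina 1/9; Elena 1/6; Graciela 1/9; Joaquin 1/3; Lucia 1/9; Yago 1/6

There is no surviving spouse, so the entire estate passes to Teodoro's descendants per stirpes.
The estate is divided into 3 equal shares of 1/3 among Hugo, Joaquin, Pilar.
Hugo predeceased; the 1/3 allotted to Hugo's branch passes to Hugo's issue by representation.
The 1/3 is divided into 2 equal shares of 1/6 among Elena, Yago.
Elena is living and takes 1/6.
Yago is living and takes 1/6.
Joaquin is living and takes 1/3.
Pilar predeceased; the 1/3 allotted to Pilar's branch passes to Pilar's issue by representation.
The 1/3 is divided into 3 equal shares of 1/9 among Catalina, Lucia, Graciela.
Catalina is living and takes 1/9.
Lucia is living and takes 1/9.
Graciela is living and takes 1/9.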